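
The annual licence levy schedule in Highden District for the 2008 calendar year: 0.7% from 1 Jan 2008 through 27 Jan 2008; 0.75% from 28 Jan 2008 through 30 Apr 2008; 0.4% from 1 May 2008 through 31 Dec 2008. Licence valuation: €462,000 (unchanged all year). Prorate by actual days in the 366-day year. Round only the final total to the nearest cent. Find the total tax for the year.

€2,365.54

1 Jan – 27 Jan 2008: 27 days at 0.7% → €462,000 × 0.7% × 27/366 = €238.5738
28 Jan – 30 Apr 2008: 94 days at 0.75% → €462,000 × 0.75% × 94/366 = €889.9180
1 May – 31 Dec 2008: 245 days at 0.4% → €462,000 × 0.4% × 245/366 = €1,237.0492
Total = €2,365.5410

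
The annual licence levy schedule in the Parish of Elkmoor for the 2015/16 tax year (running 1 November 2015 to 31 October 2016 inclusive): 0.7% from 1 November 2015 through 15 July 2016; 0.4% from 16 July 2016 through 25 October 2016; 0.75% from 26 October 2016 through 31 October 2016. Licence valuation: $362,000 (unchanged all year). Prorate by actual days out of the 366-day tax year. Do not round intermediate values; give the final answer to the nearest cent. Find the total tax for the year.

1 November 2015 – 15 July 2016: 258 days at 0.7% → $362,000 × 0.7% × 258/366 = $1,786.2623
16 July – 25 October 2016: 102 days at 0.4% → $362,000 × 0.4% × 102/366 = $403.5410
26 October – 31 October 2016: 6 days at 0.75% → $362,000 × 0.75% × 6/366 = $44.5082
Total = $2,234.3115

$2,234.31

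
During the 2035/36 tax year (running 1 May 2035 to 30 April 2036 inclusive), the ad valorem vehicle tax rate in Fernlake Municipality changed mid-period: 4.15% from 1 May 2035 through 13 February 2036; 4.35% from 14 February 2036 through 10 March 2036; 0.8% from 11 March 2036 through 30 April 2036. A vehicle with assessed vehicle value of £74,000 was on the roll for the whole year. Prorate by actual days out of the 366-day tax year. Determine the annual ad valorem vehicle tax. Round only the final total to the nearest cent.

1 May 2035 – 13 February 2036: 289 days at 4.15% → £74,000 × 4.15% × 289/366 = £2,424.9153
14 February – 10 March 2036: 26 days at 4.35% → £74,000 × 4.35% × 26/366 = £228.6721
11 March – 30 April 2036: 51 days at 0.8% → £74,000 × 0.8% × 51/366 = £82.4918
Total = £2,736.0792

£2,736.08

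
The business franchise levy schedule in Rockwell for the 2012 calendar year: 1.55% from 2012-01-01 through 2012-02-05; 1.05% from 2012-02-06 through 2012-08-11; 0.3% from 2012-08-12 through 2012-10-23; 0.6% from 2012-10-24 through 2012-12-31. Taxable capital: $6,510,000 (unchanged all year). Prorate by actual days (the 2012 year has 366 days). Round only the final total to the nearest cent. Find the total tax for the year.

$56,295.49

2012-01-01 to 2012-02-05: 36 days at 1.55% → $6,510,000 × 1.55% × 36/366 = $9,925.0820
2012-02-06 to 2012-08-11: 188 days at 1.05% → $6,510,000 × 1.05% × 188/366 = $35,111.3115
2012-08-12 to 2012-10-23: 73 days at 0.3% → $6,510,000 × 0.3% × 73/366 = $3,895.3279
2012-10-24 to 2012-12-31: 69 days at 0.6% → $6,510,000 × 0.6% × 69/366 = $7,363.7705
Total = $56,295.4918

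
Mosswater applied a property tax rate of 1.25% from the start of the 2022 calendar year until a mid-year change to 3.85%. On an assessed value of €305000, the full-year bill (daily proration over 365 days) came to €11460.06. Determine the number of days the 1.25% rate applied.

13 days

Let d = days at the first rate; then 365 − d days at the second rate.
€305000 × [1.25%·d + 3.85%·(365−d)] / 365 = €11460.06
Solving gives d = 13, so the new rate took effect on January 14, 2022.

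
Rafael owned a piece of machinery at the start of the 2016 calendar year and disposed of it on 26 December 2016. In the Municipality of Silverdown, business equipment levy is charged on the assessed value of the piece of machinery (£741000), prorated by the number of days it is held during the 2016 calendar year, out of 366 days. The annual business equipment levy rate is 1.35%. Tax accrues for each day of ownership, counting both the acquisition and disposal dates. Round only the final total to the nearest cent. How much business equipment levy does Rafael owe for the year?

Days held (1 January – 26 December 2016): 361 out of 366
Tax = £741000 × 1.35% × 361/366 = £9866.8402

£9866.84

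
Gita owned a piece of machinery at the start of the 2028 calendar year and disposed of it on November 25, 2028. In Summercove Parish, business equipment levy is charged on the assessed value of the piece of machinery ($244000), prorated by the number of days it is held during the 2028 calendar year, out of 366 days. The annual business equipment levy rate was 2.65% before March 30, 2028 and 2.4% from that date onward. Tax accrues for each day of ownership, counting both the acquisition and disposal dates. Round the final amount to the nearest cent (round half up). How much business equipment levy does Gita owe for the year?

$5428.33

January 1 – March 29, 2028: 89 days at 2.65% → $244000 × 2.65% × 89/366 = $1572.3333
March 30 – November 25, 2028: 241 days at 2.4% → $244000 × 2.4% × 241/366 = $3856.0000
Total = $5428.3333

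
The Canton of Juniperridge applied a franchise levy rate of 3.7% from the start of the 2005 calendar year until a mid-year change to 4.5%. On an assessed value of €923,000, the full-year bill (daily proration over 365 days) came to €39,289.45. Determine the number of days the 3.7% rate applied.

Let d = days at the first rate; then 365 − d days at the second rate.
€923,000 × [3.7%·d + 4.5%·(365−d)] / 365 = €39,289.45
Solving gives d = 111, so the new rate took effect on 22 Apr 2005.

111 days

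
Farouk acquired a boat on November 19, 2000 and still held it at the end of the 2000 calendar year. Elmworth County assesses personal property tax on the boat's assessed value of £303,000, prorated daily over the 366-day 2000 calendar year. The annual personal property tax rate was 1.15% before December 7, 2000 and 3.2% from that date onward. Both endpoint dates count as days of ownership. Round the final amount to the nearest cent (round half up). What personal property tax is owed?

£833.66

November 19 – December 6, 2000: 18 days at 1.15% → £303,000 × 1.15% × 18/366 = £171.3689
December 7 – December 31, 2000: 25 days at 3.2% → £303,000 × 3.2% × 25/366 = £662.2951
Total = £833.6639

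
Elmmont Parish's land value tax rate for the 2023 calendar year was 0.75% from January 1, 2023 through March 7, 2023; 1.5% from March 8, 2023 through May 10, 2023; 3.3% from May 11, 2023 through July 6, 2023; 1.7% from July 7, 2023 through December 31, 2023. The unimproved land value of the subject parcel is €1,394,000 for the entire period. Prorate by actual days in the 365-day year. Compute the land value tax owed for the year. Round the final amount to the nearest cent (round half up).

€24,297.61

January 1 – March 7, 2023: 66 days at 0.75% → €1,394,000 × 0.75% × 66/365 = €1,890.4932
March 8 – May 10, 2023: 64 days at 1.5% → €1,394,000 × 1.5% × 64/365 = €3,666.4110
May 11 – July 6, 2023: 57 days at 3.3% → €1,394,000 × 3.3% × 57/365 = €7,183.8740
July 7 – December 31, 2023: 178 days at 1.7% → €1,394,000 × 1.7% × 178/365 = €11,556.8329
Total = €24,297.6110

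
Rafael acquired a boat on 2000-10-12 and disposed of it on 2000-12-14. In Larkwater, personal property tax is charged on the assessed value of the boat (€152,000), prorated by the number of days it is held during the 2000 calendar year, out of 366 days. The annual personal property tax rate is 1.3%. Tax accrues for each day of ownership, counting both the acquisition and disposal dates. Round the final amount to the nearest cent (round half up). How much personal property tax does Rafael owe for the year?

Days held (2000-10-12 to 2000-12-14): 64 out of 366
Tax = €152,000 × 1.3% × 64/366 = €345.5301

€345.53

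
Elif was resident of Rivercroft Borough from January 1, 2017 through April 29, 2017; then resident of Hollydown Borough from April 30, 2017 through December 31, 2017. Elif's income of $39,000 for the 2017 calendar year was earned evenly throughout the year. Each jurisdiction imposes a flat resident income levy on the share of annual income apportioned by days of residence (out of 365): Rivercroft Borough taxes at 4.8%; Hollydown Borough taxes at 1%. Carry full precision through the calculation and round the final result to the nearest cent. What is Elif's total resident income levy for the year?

$873.17

Rivercroft Borough, January 1 – April 29, 2017: 119 days → $39,000 × 4.8% × 119/365 = $610.3233
Hollydown Borough, April 30 – December 31, 2017: 246 days → $39,000 × 1% × 246/365 = $262.8493
Total = $873.1726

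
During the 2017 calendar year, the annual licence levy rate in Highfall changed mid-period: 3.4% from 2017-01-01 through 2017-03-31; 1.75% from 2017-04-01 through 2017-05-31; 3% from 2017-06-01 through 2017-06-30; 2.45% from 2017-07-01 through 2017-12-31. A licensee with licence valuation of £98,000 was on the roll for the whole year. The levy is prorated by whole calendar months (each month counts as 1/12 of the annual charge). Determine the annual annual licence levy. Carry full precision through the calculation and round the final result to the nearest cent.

£2,564.33

2017-01-01 to 2017-03-31: 3 months at 3.4% → £98,000 × 3.4% × 3/12 = £833.0000
2017-04-01 to 2017-05-31: 2 months at 1.75% → £98,000 × 1.75% × 2/12 = £285.8333
2017-06-01 to 2017-06-30: 1 month at 3% → £98,000 × 3% × 1/12 = £245.0000
2017-07-01 to 2017-12-31: 6 months at 2.45% → £98,000 × 2.45% × 6/12 = £1,200.5000
Total = £2,564.3333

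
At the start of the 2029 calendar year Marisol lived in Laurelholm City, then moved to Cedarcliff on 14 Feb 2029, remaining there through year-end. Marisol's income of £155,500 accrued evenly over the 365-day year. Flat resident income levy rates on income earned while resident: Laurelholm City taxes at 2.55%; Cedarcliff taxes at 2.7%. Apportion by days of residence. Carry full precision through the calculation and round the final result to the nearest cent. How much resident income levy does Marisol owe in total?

£4,170.38

Laurelholm City, 1 Jan – 13 Feb 2029: 44 days → £155,500 × 2.55% × 44/365 = £478.0027
Cedarcliff, 14 Feb – 31 Dec 2029: 321 days → £155,500 × 2.7% × 321/365 = £3,692.3795
Total = £4,170.3822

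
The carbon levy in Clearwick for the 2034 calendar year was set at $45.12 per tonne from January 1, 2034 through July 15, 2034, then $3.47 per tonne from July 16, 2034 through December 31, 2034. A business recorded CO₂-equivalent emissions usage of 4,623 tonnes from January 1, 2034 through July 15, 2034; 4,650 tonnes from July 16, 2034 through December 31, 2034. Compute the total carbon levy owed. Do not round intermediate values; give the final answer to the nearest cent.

$224725.26

January 1 – July 15, 2034: 4,623 tonnes at $45.12/tonne → $208589.76
July 16 – December 31, 2034: 4,650 tonnes at $3.47/tonne → $16135.50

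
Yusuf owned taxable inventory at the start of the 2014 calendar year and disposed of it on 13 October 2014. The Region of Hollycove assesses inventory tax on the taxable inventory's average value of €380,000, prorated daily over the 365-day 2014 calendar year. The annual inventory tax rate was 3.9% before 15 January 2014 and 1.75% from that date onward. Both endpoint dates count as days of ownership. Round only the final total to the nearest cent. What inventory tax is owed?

€5,524.05

1 January – 14 January 2014: 14 days at 3.9% → €380,000 × 3.9% × 14/365 = €568.4384
15 January – 13 October 2014: 272 days at 1.75% → €380,000 × 1.75% × 272/365 = €4,955.6164
Total = €5,524.0548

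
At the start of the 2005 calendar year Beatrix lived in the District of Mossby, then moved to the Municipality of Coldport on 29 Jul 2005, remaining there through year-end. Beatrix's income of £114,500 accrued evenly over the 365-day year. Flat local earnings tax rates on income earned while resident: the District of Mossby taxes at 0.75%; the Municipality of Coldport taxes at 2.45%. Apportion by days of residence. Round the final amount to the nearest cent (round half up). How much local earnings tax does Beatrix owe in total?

£1,690.68

The District of Mossby, 1 Jan – 28 Jul 2005: 209 days → £114,500 × 0.75% × 209/365 = £491.7226
The Municipality of Coldport, 29 Jul – 31 Dec 2005: 156 days → £114,500 × 2.45% × 156/365 = £1,198.9562
Total = £1,690.6788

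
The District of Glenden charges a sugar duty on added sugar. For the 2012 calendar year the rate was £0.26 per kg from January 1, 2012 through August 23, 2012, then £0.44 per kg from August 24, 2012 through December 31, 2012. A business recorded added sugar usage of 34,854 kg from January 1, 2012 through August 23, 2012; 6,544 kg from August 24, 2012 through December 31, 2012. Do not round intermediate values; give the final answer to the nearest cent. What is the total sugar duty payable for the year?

£11,941.40

January 1 – August 23, 2012: 34,854 kg at £0.26/kg → £9,062.04
August 24 – December 31, 2012: 6,544 kg at £0.44/kg → £2,879.36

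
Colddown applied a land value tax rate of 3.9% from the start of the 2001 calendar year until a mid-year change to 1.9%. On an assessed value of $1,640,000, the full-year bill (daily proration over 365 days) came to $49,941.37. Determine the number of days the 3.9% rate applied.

209 days

Let d = days at the first rate; then 365 − d days at the second rate.
$1,640,000 × [3.9%·d + 1.9%·(365−d)] / 365 = $49,941.37
Solving gives d = 209, so the new rate took effect on 29 Jul 2001.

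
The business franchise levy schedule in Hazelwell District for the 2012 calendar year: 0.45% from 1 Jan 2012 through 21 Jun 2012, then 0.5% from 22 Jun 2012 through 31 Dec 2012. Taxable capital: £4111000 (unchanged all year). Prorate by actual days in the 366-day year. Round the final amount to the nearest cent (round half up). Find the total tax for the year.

£19583.41

1 Jan – 21 Jun 2012: 173 days at 0.45% → £4111000 × 0.45% × 173/366 = £8744.2992
22 Jun – 31 Dec 2012: 193 days at 0.5% → £4111000 × 0.5% × 193/366 = £10839.1120
Total = £19583.4112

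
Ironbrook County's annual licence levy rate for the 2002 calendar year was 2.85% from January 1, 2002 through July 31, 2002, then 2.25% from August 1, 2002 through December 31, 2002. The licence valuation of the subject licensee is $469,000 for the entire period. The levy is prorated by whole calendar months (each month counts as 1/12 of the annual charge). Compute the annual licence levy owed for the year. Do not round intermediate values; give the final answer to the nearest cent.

$12,194.00

January 1 – July 31, 2002: 7 months at 2.85% → $469,000 × 2.85% × 7/12 = $7,797.1250
August 1 – December 31, 2002: 5 months at 2.25% → $469,000 × 2.25% × 5/12 = $4,396.8750
Total = $12,194.0000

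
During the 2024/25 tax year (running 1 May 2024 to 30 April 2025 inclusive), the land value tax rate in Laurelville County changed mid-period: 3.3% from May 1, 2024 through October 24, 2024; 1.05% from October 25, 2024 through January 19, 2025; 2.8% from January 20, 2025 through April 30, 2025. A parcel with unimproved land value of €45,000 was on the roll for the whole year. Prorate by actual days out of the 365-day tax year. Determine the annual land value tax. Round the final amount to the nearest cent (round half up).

May 1 – October 24, 2024: 177 days at 3.3% → €45,000 × 3.3% × 177/365 = €720.1233
October 25, 2024 – January 19, 2025: 87 days at 1.05% → €45,000 × 1.05% × 87/365 = €112.6233
January 20 – April 30, 2025: 101 days at 2.8% → €45,000 × 2.8% × 101/365 = €348.6575
Total = €1,181.4041

€1,181.40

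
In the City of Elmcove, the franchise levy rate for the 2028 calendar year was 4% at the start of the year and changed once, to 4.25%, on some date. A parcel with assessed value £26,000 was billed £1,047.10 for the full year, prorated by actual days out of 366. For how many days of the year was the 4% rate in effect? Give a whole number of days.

Let d = days at the first rate; then 366 − d days at the second rate.
£26,000 × [4%·d + 4.25%·(366−d)] / 366 = £1,047.10
Solving gives d = 326, so the new rate took effect on November 22, 2028.

326 days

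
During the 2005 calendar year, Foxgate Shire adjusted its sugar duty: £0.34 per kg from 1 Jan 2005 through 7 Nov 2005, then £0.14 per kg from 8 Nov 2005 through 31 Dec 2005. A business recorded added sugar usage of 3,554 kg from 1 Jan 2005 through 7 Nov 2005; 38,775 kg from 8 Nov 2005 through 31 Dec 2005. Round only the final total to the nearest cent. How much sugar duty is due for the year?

£6,636.86

1 Jan – 7 Nov 2005: 3,554 kg at £0.34/kg → £1,208.36
8 Nov – 31 Dec 2005: 38,775 kg at £0.14/kg → £5,428.50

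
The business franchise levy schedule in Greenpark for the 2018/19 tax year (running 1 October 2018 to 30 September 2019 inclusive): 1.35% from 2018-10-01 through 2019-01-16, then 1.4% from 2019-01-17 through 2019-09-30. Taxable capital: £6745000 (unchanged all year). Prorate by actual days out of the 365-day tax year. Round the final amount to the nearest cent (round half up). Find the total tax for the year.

2018-10-01 to 2019-01-16: 108 days at 1.35% → £6745000 × 1.35% × 108/365 = £26943.0411
2019-01-17 to 2019-09-30: 257 days at 1.4% → £6745000 × 1.4% × 257/365 = £66489.0685
Total = £93432.1096

£93432.11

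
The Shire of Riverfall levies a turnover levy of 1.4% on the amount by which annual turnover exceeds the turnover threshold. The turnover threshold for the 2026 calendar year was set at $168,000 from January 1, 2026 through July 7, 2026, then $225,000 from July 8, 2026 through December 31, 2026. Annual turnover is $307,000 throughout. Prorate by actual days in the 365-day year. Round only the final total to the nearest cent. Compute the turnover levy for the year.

January 1 – July 7, 2026: 188 days, exemption $168,000 → ($307,000 − $168,000) × 1.4% × 188/365 = $1,002.3233
July 8 – December 31, 2026: 177 days, exemption $225,000 → ($307,000 − $225,000) × 1.4% × 177/365 = $556.7014
Total = $1,559.0247

$1,559.02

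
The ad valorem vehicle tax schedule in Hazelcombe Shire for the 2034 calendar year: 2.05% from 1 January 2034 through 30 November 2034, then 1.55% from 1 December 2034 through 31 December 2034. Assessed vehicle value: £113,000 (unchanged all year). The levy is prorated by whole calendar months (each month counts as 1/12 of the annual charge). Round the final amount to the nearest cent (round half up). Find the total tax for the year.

£2,269.42

1 January – 30 November 2034: 11 months at 2.05% → £113,000 × 2.05% × 11/12 = £2,123.4583
1 December – 31 December 2034: 1 month at 1.55% → £113,000 × 1.55% × 1/12 = £145.9583
Total = £2,269.4167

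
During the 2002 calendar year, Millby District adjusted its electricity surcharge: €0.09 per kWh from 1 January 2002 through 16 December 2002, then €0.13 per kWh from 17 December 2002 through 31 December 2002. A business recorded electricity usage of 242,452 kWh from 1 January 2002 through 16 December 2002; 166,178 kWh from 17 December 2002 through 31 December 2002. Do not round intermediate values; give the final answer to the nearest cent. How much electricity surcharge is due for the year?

1 January – 16 December 2002: 242,452 kWh at €0.09/kWh → €21,820.68
17 December – 31 December 2002: 166,178 kWh at €0.13/kWh → €21,603.14

€43,423.82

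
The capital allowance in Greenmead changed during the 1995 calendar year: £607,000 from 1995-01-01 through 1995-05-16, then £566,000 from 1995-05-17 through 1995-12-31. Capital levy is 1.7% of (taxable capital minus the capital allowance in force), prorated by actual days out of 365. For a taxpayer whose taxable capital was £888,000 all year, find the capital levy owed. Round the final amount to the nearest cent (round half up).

£5,214.30

1995-01-01 to 1995-05-16: 136 days, exemption £607,000 → (£888,000 − £607,000) × 1.7% × 136/365 = £1,779.9233
1995-05-17 to 1995-12-31: 229 days, exemption £566,000 → (£888,000 − £566,000) × 1.7% × 229/365 = £3,434.3726
Total = £5,214.2959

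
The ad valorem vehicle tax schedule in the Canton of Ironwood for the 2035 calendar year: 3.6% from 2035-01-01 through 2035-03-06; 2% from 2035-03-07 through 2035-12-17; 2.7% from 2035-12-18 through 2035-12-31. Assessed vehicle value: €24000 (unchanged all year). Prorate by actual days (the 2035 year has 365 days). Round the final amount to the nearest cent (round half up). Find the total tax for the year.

€554.83

2035-01-01 to 2035-03-06: 65 days at 3.6% → €24000 × 3.6% × 65/365 = €153.8630
2035-03-07 to 2035-12-17: 286 days at 2% → €24000 × 2% × 286/365 = €376.1096
2035-12-18 to 2035-12-31: 14 days at 2.7% → €24000 × 2.7% × 14/365 = €24.8548
Total = €554.8274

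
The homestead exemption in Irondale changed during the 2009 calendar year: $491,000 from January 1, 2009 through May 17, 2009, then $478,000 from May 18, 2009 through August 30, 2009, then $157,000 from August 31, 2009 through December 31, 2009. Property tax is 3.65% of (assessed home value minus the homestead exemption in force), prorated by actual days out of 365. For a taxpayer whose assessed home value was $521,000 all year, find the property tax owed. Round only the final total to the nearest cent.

$5,339.70

January 1 – May 17, 2009: 137 days, exemption $491,000 → ($521,000 − $491,000) × 3.65% × 137/365 = $411.0000
May 18 – August 30, 2009: 105 days, exemption $478,000 → ($521,000 − $478,000) × 3.65% × 105/365 = $451.5000
August 31 – December 31, 2009: 123 days, exemption $157,000 → ($521,000 − $157,000) × 3.65% × 123/365 = $4,477.2000
Total = $5,339.7000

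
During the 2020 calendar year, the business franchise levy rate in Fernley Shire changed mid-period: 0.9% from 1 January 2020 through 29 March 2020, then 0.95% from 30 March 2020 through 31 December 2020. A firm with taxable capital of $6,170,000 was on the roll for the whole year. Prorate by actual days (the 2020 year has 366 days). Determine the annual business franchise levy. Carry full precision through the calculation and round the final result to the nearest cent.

1 January – 29 March 2020: 89 days at 0.9% → $6,170,000 × 0.9% × 89/366 = $13,503.1967
30 March – 31 December 2020: 277 days at 0.95% → $6,170,000 × 0.95% × 277/366 = $44,361.6257
Total = $57,864.8224

$57,864.82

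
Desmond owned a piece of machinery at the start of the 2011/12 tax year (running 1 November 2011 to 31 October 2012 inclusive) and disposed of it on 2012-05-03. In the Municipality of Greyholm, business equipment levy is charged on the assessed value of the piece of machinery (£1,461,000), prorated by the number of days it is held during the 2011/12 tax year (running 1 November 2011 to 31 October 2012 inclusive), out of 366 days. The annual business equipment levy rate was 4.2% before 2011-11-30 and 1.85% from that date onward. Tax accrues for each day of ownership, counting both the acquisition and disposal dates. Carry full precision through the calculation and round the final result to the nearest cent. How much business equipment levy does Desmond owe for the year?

£16,382.36

2011-11-01 to 2011-11-29: 29 days at 4.2% → £1,461,000 × 4.2% × 29/366 = £4,862.0164
2011-11-30 to 2012-05-03: 156 days at 1.85% → £1,461,000 × 1.85% × 156/366 = £11,520.3443
Total = £16,382.3607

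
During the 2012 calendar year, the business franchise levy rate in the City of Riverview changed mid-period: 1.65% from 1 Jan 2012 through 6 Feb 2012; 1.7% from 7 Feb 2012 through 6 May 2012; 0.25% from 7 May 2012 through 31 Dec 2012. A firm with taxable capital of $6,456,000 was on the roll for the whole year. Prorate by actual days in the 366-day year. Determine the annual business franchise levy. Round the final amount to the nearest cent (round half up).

1 Jan – 6 Feb 2012: 37 days at 1.65% → $6,456,000 × 1.65% × 37/366 = $10,768.8197
7 Feb – 6 May 2012: 90 days at 1.7% → $6,456,000 × 1.7% × 90/366 = $26,988.1967
7 May – 31 Dec 2012: 239 days at 0.25% → $6,456,000 × 0.25% × 239/366 = $10,539.5082
Total = $48,296.5246

$48,296.52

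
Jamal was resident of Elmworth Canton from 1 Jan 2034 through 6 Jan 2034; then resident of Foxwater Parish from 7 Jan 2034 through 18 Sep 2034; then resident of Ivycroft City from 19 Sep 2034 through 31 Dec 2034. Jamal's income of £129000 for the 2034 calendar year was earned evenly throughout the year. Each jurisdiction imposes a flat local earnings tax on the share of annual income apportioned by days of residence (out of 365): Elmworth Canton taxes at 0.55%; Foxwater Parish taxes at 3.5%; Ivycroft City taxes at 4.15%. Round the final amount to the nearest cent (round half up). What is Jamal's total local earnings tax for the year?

£4691.36

Elmworth Canton, 1 Jan – 6 Jan 2034: 6 days → £129000 × 0.55% × 6/365 = £11.6630
Foxwater Parish, 7 Jan – 18 Sep 2034: 255 days → £129000 × 3.5% × 255/365 = £3154.3151
Ivycroft City, 19 Sep – 31 Dec 2034: 104 days → £129000 × 4.15% × 104/365 = £1525.3808
Total = £4691.3589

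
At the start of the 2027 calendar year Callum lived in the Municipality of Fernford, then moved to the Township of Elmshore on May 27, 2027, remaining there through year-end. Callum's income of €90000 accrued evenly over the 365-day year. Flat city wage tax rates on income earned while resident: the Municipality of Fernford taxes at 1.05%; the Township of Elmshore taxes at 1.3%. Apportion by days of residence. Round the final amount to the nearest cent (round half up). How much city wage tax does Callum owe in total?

The Municipality of Fernford, January 1 – May 26, 2027: 146 days → €90000 × 1.05% × 146/365 = €378.0000
The Township of Elmshore, May 27 – December 31, 2027: 219 days → €90000 × 1.3% × 219/365 = €702.0000
Total = €1080.0000

€1080.00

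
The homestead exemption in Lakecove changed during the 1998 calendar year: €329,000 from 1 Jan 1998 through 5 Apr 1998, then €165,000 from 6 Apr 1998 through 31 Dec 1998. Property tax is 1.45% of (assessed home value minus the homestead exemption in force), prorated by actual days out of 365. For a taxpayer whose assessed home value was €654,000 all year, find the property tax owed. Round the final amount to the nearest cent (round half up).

1 Jan – 5 Apr 1998: 95 days, exemption €329,000 → (€654,000 − €329,000) × 1.45% × 95/365 = €1,226.5411
6 Apr – 31 Dec 1998: 270 days, exemption €165,000 → (€654,000 − €165,000) × 1.45% × 270/365 = €5,245.0274
Total = €6,471.5685

€6,471.57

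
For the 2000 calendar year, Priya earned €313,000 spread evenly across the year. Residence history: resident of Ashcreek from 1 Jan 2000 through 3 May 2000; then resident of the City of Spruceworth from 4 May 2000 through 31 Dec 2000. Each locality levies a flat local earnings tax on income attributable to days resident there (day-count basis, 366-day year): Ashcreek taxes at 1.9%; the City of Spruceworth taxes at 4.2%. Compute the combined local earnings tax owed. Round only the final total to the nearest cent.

Ashcreek, 1 Jan – 3 May 2000: 124 days → €313,000 × 1.9% × 124/366 = €2,014.8306
The City of Spruceworth, 4 May – 31 Dec 2000: 242 days → €313,000 × 4.2% × 242/366 = €8,692.1639
Total = €10,706.9945

€10,706.99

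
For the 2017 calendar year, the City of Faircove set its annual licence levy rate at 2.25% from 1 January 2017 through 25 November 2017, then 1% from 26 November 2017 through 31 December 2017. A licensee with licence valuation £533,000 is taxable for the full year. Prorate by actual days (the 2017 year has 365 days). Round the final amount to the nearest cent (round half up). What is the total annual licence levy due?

1 January – 25 November 2017: 329 days at 2.25% → £533,000 × 2.25% × 329/365 = £10,809.6781
26 November – 31 December 2017: 36 days at 1% → £533,000 × 1% × 36/365 = £525.6986
Total = £11,335.3767

£11,335.38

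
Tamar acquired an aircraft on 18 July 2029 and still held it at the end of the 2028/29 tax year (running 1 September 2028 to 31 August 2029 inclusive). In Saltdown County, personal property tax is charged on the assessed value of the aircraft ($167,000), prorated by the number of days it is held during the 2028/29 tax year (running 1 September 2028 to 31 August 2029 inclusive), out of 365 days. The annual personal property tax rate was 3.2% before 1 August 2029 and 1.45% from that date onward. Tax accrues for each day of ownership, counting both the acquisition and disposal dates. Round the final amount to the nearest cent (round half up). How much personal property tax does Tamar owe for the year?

18 July – 31 July 2029: 14 days at 3.2% → $167,000 × 3.2% × 14/365 = $204.9753
1 August – 31 August 2029: 31 days at 1.45% → $167,000 × 1.45% × 31/365 = $205.6616
Total = $410.6370

$410.64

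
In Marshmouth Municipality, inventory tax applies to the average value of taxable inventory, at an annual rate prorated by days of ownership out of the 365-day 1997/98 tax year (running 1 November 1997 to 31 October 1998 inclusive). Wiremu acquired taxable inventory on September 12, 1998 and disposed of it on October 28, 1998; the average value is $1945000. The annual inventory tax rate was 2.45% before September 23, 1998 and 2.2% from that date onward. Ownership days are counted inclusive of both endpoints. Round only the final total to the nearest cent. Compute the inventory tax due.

September 12 – September 22, 1998: 11 days at 2.45% → $1945000 × 2.45% × 11/365 = $1436.1027
September 23 – October 28, 1998: 36 days at 2.2% → $1945000 × 2.2% × 36/365 = $4220.3836
Total = $5656.4863

$5656.49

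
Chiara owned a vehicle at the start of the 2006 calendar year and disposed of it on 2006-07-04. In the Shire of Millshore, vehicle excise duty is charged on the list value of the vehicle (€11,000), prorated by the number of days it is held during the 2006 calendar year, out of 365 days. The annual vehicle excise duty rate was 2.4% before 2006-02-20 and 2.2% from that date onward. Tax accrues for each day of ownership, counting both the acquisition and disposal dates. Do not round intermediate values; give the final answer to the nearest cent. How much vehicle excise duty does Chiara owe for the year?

€125.67

2006-01-01 to 2006-02-19: 50 days at 2.4% → €11,000 × 2.4% × 50/365 = €36.1644
2006-02-20 to 2006-07-04: 135 days at 2.2% → €11,000 × 2.2% × 135/365 = €89.5068
Total = €125.6712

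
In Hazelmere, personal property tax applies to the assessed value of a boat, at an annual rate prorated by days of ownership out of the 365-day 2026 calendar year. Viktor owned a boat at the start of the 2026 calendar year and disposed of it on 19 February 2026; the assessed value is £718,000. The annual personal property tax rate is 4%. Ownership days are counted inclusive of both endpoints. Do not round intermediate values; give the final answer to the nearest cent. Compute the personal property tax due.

£3,934.25

Days held (1 January – 19 February 2026): 50 out of 365
Tax = £718,000 × 4% × 50/365 = £3,934.2466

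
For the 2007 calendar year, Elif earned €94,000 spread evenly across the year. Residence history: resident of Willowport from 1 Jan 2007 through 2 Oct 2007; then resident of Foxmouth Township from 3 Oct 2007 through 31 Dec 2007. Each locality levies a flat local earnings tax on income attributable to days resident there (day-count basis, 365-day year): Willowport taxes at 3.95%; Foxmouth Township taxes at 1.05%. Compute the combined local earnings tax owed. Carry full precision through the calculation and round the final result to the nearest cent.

Willowport, 1 Jan – 2 Oct 2007: 275 days → €94,000 × 3.95% × 275/365 = €2,797.4658
Foxmouth Township, 3 Oct – 31 Dec 2007: 90 days → €94,000 × 1.05% × 90/365 = €243.3699
Total = €3,040.8356

€3,040.84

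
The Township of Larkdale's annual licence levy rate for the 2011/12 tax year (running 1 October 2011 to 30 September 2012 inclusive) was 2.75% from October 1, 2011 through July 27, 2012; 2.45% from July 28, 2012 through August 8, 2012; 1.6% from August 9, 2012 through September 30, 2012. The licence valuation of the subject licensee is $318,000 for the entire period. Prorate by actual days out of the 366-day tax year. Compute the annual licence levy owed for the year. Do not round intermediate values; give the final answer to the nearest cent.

$8,184.16

October 1, 2011 – July 27, 2012: 301 days at 2.75% → $318,000 × 2.75% × 301/366 = $7,191.9262
July 28 – August 8, 2012: 12 days at 2.45% → $318,000 × 2.45% × 12/366 = $255.4426
August 9 – September 30, 2012: 53 days at 1.6% → $318,000 × 1.6% × 53/366 = $736.7869
Total = $8,184.1557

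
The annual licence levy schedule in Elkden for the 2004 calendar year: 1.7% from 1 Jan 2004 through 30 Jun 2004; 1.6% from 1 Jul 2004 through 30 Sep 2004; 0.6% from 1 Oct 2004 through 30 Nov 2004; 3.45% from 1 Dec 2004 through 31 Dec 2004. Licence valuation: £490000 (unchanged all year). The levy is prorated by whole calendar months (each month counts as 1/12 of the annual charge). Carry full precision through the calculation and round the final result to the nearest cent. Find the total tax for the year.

£8023.75

1 Jan – 30 Jun 2004: 6 months at 1.7% → £490000 × 1.7% × 6/12 = £4165.0000
1 Jul – 30 Sep 2004: 3 months at 1.6% → £490000 × 1.6% × 3/12 = £1960.0000
1 Oct – 30 Nov 2004: 2 months at 0.6% → £490000 × 0.6% × 2/12 = £490.0000
1 Dec – 31 Dec 2004: 1 month at 3.45% → £490000 × 3.45% × 1/12 = £1408.7500
Total = £8023.7500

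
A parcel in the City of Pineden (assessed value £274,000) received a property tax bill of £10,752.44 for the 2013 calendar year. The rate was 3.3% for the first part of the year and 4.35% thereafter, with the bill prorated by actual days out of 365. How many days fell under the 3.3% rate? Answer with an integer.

Let d = days at the first rate; then 365 − d days at the second rate.
£274,000 × [3.3%·d + 4.35%·(365−d)] / 365 = £10,752.44
Solving gives d = 148, so the new rate took effect on May 29, 2013.

148 days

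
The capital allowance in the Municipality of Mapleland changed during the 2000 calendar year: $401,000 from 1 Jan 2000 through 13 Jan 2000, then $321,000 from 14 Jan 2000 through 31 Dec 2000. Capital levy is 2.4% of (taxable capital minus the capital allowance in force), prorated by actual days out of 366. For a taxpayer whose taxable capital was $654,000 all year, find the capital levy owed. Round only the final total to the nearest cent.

$7,923.80

1 Jan – 13 Jan 2000: 13 days, exemption $401,000 → ($654,000 − $401,000) × 2.4% × 13/366 = $215.6721
14 Jan – 31 Dec 2000: 353 days, exemption $321,000 → ($654,000 − $321,000) × 2.4% × 353/366 = $7,708.1311
Total = $7,923.8033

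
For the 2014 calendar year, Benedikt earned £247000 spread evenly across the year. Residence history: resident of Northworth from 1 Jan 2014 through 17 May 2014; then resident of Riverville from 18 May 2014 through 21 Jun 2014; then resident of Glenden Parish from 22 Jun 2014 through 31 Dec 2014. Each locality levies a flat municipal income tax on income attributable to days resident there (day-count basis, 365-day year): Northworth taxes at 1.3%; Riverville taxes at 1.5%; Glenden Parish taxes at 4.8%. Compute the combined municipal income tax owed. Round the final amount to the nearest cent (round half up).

£7829.56

Northworth, 1 Jan – 17 May 2014: 137 days → £247000 × 1.3% × 137/365 = £1205.2247
Riverville, 18 May – 21 Jun 2014: 35 days → £247000 × 1.5% × 35/365 = £355.2740
Glenden Parish, 22 Jun – 31 Dec 2014: 193 days → £247000 × 4.8% × 193/365 = £6269.0630
Total = £7829.5616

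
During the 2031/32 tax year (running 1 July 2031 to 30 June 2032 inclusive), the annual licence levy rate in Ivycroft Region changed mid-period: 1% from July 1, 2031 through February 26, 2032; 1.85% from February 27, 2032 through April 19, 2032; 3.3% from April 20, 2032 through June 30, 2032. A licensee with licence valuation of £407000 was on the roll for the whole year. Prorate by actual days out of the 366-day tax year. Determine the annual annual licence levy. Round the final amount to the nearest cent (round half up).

£6412.47

July 1, 2031 – February 26, 2032: 241 days at 1% → £407000 × 1% × 241/366 = £2679.9727
February 27 – April 19, 2032: 53 days at 1.85% → £407000 × 1.85% × 53/366 = £1090.3374
April 20 – June 30, 2032: 72 days at 3.3% → £407000 × 3.3% × 72/366 = £2642.1639
Total = £6412.4740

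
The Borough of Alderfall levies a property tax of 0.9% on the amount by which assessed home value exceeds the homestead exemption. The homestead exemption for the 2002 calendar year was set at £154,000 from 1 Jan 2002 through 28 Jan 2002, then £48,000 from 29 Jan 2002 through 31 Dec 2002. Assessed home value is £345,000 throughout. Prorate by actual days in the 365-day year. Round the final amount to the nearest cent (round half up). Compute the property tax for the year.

£2,599.82

1 Jan – 28 Jan 2002: 28 days, exemption £154,000 → (£345,000 − £154,000) × 0.9% × 28/365 = £131.8685
29 Jan – 31 Dec 2002: 337 days, exemption £48,000 → (£345,000 − £48,000) × 0.9% × 337/365 = £2,467.9479
Total = £2,599.8164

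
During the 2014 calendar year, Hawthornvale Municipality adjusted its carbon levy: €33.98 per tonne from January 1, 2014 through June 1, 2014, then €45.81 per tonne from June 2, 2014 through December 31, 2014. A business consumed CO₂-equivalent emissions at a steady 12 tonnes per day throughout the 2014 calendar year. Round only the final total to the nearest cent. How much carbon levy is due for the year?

€179069.88

January 1 – June 1, 2014: 152 days × 12 tonnes/day = 1,824 tonnes at €33.98/tonne → €61979.52
June 2 – December 31, 2014: 213 days × 12 tonnes/day = 2,556 tonnes at €45.81/tonne → €117090.36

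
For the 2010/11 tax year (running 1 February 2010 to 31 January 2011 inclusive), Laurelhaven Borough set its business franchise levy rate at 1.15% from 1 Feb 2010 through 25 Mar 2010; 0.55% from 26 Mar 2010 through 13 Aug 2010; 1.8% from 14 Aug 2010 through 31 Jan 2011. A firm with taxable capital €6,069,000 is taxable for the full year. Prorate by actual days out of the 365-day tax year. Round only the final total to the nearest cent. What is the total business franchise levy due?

€74,208.07

1 Feb – 25 Mar 2010: 53 days at 1.15% → €6,069,000 × 1.15% × 53/365 = €10,134.3986
26 Mar – 13 Aug 2010: 141 days at 0.55% → €6,069,000 × 0.55% × 141/365 = €12,894.5466
14 Aug 2010 – 31 Jan 2011: 171 days at 1.8% → €6,069,000 × 1.8% × 171/365 = €51,179.1288
Total = €74,208.0740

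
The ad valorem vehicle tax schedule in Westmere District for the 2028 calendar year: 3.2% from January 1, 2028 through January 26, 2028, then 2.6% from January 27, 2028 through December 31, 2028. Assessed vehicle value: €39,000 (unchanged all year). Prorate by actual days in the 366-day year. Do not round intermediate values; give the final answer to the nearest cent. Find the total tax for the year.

January 1 – January 26, 2028: 26 days at 3.2% → €39,000 × 3.2% × 26/366 = €88.6557
January 27 – December 31, 2028: 340 days at 2.6% → €39,000 × 2.6% × 340/366 = €941.9672
Total = €1,030.6230

€1,030.62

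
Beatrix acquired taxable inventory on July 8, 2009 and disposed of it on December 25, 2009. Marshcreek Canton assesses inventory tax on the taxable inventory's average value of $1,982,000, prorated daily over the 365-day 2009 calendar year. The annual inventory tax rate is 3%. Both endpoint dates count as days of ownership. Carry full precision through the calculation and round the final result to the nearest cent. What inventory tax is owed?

Days held (July 8 – December 25, 2009): 171 out of 365
Tax = $1,982,000 × 3% × 171/365 = $27,856.6027

$27,856.60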